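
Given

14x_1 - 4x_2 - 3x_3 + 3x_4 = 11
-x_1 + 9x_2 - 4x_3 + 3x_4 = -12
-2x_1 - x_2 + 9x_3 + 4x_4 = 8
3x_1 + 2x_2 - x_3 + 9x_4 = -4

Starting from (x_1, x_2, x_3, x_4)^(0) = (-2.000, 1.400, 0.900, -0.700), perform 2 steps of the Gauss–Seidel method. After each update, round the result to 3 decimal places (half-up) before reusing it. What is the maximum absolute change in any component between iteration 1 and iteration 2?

Iteration 1:
  x_1 = (11 - (-4)·1.400 - (-3)·0.900 - (3)·-0.700) / (14) = 1.529
  x_2 = (-12 - (-1)·1.529 - (-4)·0.900 - (3)·-0.700) / (9) = -0.530
  x_3 = (8 - (-2)·1.529 - (-1)·-0.530 - (4)·-0.700) / (9) = 1.481
  x_4 = (-4 - (3)·1.529 - (2)·-0.530 - (-1)·1.481) / (9) = -0.672
Iteration 2:
  x_1 = (11 - (-4)·-0.530 - (-3)·1.481 - (3)·-0.672) / (14) = 1.096
  x_2 = (-12 - (-1)·1.096 - (-4)·1.481 - (3)·-0.672) / (9) = -0.329
  x_3 = (8 - (-2)·1.096 - (-1)·-0.329 - (4)·-0.672) / (9) = 1.395
  x_4 = (-4 - (3)·1.096 - (2)·-0.329 - (-1)·1.395) / (9) = -0.582
Change: (-0.433, 0.201, -0.086, 0.090) → max |·| = 0.433

0.433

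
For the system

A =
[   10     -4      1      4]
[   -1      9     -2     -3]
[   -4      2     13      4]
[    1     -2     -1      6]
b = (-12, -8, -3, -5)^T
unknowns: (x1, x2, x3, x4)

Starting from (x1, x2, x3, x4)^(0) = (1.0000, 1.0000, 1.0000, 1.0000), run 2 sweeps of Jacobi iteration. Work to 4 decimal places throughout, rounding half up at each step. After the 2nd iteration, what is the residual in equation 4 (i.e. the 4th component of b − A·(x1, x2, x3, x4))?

Iteration 1:
  x1 = (-12 - (-4)·1.0000 - (1)·1.0000 - (4)·1.0000) / (10) = -1.3000
  x2 = (-8 - (-1)·1.0000 - (-2)·1.0000 - (-3)·1.0000) / (9) = -0.2222
  x3 = (-3 - (-4)·1.0000 - (2)·1.0000 - (4)·1.0000) / (13) = -0.3846
  x4 = (-5 - (1)·1.0000 - (-2)·1.0000 - (-1)·1.0000) / (6) = -0.5000
Iteration 2:
  x1 = (-12 - (-4)·-0.2222 - (1)·-0.3846 - (4)·-0.5000) / (10) = -1.0504
  x2 = (-8 - (-1)·-1.3000 - (-2)·-0.3846 - (-3)·-0.5000) / (9) = -1.2855
  x3 = (-3 - (-4)·-1.3000 - (2)·-0.2222 - (4)·-0.5000) / (13) = -0.4427
  x4 = (-5 - (1)·-1.3000 - (-2)·-0.2222 - (-1)·-0.3846) / (6) = -0.7548
Residual b − A·x = (-3.1761, -0.6307, 4.1437, -2.4345)

-2.4345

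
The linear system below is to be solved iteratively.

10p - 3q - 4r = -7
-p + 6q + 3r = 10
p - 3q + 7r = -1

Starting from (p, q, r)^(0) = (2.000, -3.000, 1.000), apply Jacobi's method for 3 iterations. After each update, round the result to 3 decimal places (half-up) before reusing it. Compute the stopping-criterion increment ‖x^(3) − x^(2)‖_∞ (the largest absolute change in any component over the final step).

Iteration 1:
  p = (-7 - (-3)·-3.000 - (-4)·1.000) / (10) = -1.200
  q = (10 - (-1)·2.000 - (3)·1.000) / (6) = 1.500
  r = (-1 - (1)·2.000 - (-3)·-3.000) / (7) = -1.714
Iteration 2:
  p = (-7 - (-3)·1.500 - (-4)·-1.714) / (10) = -0.936
  q = (10 - (-1)·-1.200 - (3)·-1.714) / (6) = 2.324
  r = (-1 - (1)·-1.200 - (-3)·1.500) / (7) = 0.671
Iteration 3:
  p = (-7 - (-3)·2.324 - (-4)·0.671) / (10) = 0.266
  q = (10 - (-1)·-0.936 - (3)·0.671) / (6) = 1.175
  r = (-1 - (1)·-0.936 - (-3)·2.324) / (7) = 0.987
Change: (1.202, -1.149, 0.316) → max |·| = 1.202

1.202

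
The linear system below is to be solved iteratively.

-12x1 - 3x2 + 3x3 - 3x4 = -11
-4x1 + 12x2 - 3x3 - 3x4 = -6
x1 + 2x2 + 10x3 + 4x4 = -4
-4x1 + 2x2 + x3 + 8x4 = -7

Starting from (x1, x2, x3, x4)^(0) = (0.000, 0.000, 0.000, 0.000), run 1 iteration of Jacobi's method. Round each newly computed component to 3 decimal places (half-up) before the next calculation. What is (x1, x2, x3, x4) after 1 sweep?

Iteration 1:
  x1 = (-11 - (-3)·0.000 - (3)·0.000 - (-3)·0.000) / (-12) = 0.917
  x2 = (-6 - (-4)·0.000 - (-3)·0.000 - (-3)·0.000) / (12) = -0.500
  x3 = (-4 - (1)·0.000 - (2)·0.000 - (4)·0.000) / (10) = -0.400
  x4 = (-7 - (-4)·0.000 - (2)·0.000 - (1)·0.000) / (8) = -0.875

(0.917, -0.500, -0.400, -0.875)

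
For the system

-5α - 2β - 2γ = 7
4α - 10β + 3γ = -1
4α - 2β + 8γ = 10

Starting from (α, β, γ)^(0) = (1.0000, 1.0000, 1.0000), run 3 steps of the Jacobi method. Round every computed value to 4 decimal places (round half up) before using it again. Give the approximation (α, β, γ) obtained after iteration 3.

Iteration 1:
  α = (7 - (-2)·1.0000 - (-2)·1.0000) / (-5) = -2.2000
  β = (-1 - (4)·1.0000 - (3)·1.0000) / (-10) = 0.8000
  γ = (10 - (4)·1.0000 - (-2)·1.0000) / (8) = 1.0000
Iteration 2:
  α = (7 - (-2)·0.8000 - (-2)·1.0000) / (-5) = -2.1200
  β = (-1 - (4)·-2.2000 - (3)·1.0000) / (-10) = -0.4800
  γ = (10 - (4)·-2.2000 - (-2)·0.8000) / (8) = 2.5500
Iteration 3:
  α = (7 - (-2)·-0.4800 - (-2)·2.5500) / (-5) = -2.2280
  β = (-1 - (4)·-2.1200 - (3)·2.5500) / (-10) = 0.0170
  γ = (10 - (4)·-2.1200 - (-2)·-0.4800) / (8) = 2.1900

(-2.2280, 0.0170, 2.1900)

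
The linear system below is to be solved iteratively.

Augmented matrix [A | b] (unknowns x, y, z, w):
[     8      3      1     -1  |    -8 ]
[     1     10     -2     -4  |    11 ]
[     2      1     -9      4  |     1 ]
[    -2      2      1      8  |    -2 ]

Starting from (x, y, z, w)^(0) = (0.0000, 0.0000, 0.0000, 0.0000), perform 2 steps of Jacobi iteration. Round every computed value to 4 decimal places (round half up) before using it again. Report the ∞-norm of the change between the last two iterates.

0.5111

Iteration 1:
  x = (-8 - (3)·0.0000 - (1)·0.0000 - (-1)·0.0000) / (8) = -1.0000
  y = (11 - (1)·0.0000 - (-2)·0.0000 - (-4)·0.0000) / (10) = 1.1000
  z = (1 - (2)·0.0000 - (1)·0.0000 - (4)·0.0000) / (-9) = -0.1111
  w = (-2 - (-2)·0.0000 - (2)·0.0000 - (1)·0.0000) / (8) = -0.2500
Iteration 2:
  x = (-8 - (3)·1.1000 - (1)·-0.1111 - (-1)·-0.2500) / (8) = -1.4299
  y = (11 - (1)·-1.0000 - (-2)·-0.1111 - (-4)·-0.2500) / (10) = 1.0778
  z = (1 - (2)·-1.0000 - (1)·1.1000 - (4)·-0.2500) / (-9) = -0.3222
  w = (-2 - (-2)·-1.0000 - (2)·1.1000 - (1)·-0.1111) / (8) = -0.7611
Change: (-0.4299, -0.0222, -0.2111, -0.5111) → max |·| = 0.5111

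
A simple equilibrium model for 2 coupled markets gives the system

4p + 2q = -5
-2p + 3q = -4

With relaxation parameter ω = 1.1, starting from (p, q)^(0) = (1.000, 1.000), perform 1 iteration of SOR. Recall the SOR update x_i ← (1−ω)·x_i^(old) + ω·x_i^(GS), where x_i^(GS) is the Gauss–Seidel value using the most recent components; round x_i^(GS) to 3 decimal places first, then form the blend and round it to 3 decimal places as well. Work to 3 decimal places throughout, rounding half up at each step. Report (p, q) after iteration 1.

(-2.025, -3.051)

Iteration 1:
  p: GS value = (-5 - (2)·1.000) / (4) = -1.750;  p ← (1−ω)·1.000 + ω·-1.750 = -2.025
  q: GS value = (-4 - (-2)·-2.025) / (3) = -2.683;  q ← (1−ω)·1.000 + ω·-2.683 = -3.051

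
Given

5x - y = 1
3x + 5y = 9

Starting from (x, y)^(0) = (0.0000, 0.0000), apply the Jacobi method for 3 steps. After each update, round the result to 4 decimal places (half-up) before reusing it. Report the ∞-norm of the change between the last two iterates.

Iteration 1:
  x = (1 - (-1)·0.0000) / (5) = 0.2000
  y = (9 - (3)·0.0000) / (5) = 1.8000
Iteration 2:
  x = (1 - (-1)·1.8000) / (5) = 0.5600
  y = (9 - (3)·0.2000) / (5) = 1.6800
Iteration 3:
  x = (1 - (-1)·1.6800) / (5) = 0.5360
  y = (9 - (3)·0.5600) / (5) = 1.4640
Change: (-0.0240, -0.2160) → max |·| = 0.2160

0.2160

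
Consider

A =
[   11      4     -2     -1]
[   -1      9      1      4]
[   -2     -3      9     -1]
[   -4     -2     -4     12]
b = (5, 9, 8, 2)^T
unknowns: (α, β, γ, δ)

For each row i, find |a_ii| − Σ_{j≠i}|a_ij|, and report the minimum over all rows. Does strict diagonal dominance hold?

row 1: |11| − (4+2+1) = 4
row 2: |9| − (1+1+4) = 3
row 3: |9| − (2+3+1) = 3
row 4: |12| − (4+2+4) = 2
minimum over rows = 2 → strictly diagonally dominant (convergence guaranteed)

2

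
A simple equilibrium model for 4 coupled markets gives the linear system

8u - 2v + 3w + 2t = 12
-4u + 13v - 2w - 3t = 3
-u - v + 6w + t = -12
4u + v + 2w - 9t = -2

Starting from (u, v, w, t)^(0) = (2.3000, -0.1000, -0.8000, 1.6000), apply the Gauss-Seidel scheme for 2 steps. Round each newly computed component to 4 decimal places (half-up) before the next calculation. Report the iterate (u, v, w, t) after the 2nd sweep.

(2.3043, 0.7680, -1.5736, 0.9820)

Iteration 1:
  u = (12 - (-2)·-0.1000 - (3)·-0.8000 - (2)·1.6000) / (8) = 1.3750
  v = (3 - (-4)·1.3750 - (-2)·-0.8000 - (-3)·1.6000) / (13) = 0.9000
  w = (-12 - (-1)·1.3750 - (-1)·0.9000 - (1)·1.6000) / (6) = -1.8875
  t = (-2 - (4)·1.3750 - (1)·0.9000 - (2)·-1.8875) / (-9) = 0.5139
Iteration 2:
  u = (12 - (-2)·0.9000 - (3)·-1.8875 - (2)·0.5139) / (8) = 2.3043
  v = (3 - (-4)·2.3043 - (-2)·-1.8875 - (-3)·0.5139) / (13) = 0.7680
  w = (-12 - (-1)·2.3043 - (-1)·0.7680 - (1)·0.5139) / (6) = -1.5736
  t = (-2 - (4)·2.3043 - (1)·0.7680 - (2)·-1.5736) / (-9) = 0.9820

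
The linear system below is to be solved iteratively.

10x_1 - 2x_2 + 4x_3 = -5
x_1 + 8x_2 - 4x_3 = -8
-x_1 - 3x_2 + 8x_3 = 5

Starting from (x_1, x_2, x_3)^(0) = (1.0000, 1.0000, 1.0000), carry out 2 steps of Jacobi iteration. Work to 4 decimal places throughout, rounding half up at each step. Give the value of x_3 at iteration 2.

0.3031

Iteration 1:
  x_1 = (-5 - (-2)·1.0000 - (4)·1.0000) / (10) = -0.7000
  x_2 = (-8 - (1)·1.0000 - (-4)·1.0000) / (8) = -0.6250
  x_3 = (5 - (-1)·1.0000 - (-3)·1.0000) / (8) = 1.1250
Iteration 2:
  x_1 = (-5 - (-2)·-0.6250 - (4)·1.1250) / (10) = -1.0750
  x_2 = (-8 - (1)·-0.7000 - (-4)·1.1250) / (8) = -0.3500
  x_3 = (5 - (-1)·-0.7000 - (-3)·-0.6250) / (8) = 0.3031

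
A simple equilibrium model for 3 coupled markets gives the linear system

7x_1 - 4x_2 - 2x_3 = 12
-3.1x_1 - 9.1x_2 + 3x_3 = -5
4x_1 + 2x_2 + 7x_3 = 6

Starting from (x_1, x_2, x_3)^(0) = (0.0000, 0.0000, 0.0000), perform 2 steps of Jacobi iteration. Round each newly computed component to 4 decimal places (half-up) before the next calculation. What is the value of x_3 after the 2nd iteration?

-0.2795

Iteration 1:
  x_1 = (12 - (-4)·0.0000 - (-2)·0.0000) / (7) = 1.7143
  x_2 = (-5 - (-3.1)·0.0000 - (3)·0.0000) / (-9.1) = 0.5495
  x_3 = (6 - (4)·0.0000 - (2)·0.0000) / (7) = 0.8571
Iteration 2:
  x_1 = (12 - (-4)·0.5495 - (-2)·0.8571) / (7) = 2.2732
  x_2 = (-5 - (-3.1)·1.7143 - (3)·0.8571) / (-9.1) = 0.2480
  x_3 = (6 - (4)·1.7143 - (2)·0.5495) / (7) = -0.2795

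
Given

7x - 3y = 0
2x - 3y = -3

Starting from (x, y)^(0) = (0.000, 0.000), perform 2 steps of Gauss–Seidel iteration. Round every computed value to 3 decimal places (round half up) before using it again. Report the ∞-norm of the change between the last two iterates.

0.429

Iteration 1:
  x = (0 - (-3)·0.000) / (7) = 0.000
  y = (-3 - (2)·0.000) / (-3) = 1.000
Iteration 2:
  x = (0 - (-3)·1.000) / (7) = 0.429
  y = (-3 - (2)·0.429) / (-3) = 1.286
Change: (0.429, 0.286) → max |·| = 0.429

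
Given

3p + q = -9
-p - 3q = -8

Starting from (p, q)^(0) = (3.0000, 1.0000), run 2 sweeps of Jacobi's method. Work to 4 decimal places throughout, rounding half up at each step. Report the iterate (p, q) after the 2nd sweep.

(-3.5556, 3.7778)

Iteration 1:
  p = (-9 - (1)·1.0000) / (3) = -3.3333
  q = (-8 - (-1)·3.0000) / (-3) = 1.6667
Iteration 2:
  p = (-9 - (1)·1.6667) / (3) = -3.5556
  q = (-8 - (-1)·-3.3333) / (-3) = 3.7778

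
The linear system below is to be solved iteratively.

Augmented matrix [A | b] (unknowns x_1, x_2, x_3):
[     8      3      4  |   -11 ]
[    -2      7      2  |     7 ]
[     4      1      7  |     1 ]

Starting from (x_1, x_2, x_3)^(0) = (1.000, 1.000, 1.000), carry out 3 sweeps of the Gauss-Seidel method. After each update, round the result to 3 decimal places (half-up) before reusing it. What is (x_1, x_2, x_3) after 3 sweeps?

(-2.047, 0.029, 1.308)

Iteration 1:
  x_1 = (-11 - (3)·1.000 - (4)·1.000) / (8) = -2.250
  x_2 = (7 - (-2)·-2.250 - (2)·1.000) / (7) = 0.071
  x_3 = (1 - (4)·-2.250 - (1)·0.071) / (7) = 1.418
Iteration 2:
  x_1 = (-11 - (3)·0.071 - (4)·1.418) / (8) = -2.111
  x_2 = (7 - (-2)·-2.111 - (2)·1.418) / (7) = -0.008
  x_3 = (1 - (4)·-2.111 - (1)·-0.008) / (7) = 1.350
Iteration 3:
  x_1 = (-11 - (3)·-0.008 - (4)·1.350) / (8) = -2.047
  x_2 = (7 - (-2)·-2.047 - (2)·1.350) / (7) = 0.029
  x_3 = (1 - (4)·-2.047 - (1)·0.029) / (7) = 1.308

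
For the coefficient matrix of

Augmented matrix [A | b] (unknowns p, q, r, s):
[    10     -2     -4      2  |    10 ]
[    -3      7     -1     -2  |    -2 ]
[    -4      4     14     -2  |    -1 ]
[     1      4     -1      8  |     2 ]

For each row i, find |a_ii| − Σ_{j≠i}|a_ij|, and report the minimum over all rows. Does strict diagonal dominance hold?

row 1: |10| − (2+4+2) = 2
row 2: |7| − (3+1+2) = 1
row 3: |14| − (4+4+2) = 4
row 4: |8| − (1+4+1) = 2
minimum over rows = 1 → strictly diagonally dominant (convergence guaranteed)

1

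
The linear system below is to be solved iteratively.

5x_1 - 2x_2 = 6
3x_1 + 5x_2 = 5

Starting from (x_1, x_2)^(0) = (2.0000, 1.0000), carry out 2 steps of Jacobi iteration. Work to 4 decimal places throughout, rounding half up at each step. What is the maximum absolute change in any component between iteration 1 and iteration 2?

Iteration 1:
  x_1 = (6 - (-2)·1.0000) / (5) = 1.6000
  x_2 = (5 - (3)·2.0000) / (5) = -0.2000
Iteration 2:
  x_1 = (6 - (-2)·-0.2000) / (5) = 1.1200
  x_2 = (5 - (3)·1.6000) / (5) = 0.0400
Change: (-0.4800, 0.2400) → max |·| = 0.4800

0.4800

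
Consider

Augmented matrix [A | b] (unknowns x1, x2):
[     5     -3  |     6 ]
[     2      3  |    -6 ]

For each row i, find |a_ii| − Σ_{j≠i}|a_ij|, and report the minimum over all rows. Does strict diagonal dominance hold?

1

row 1: |5| − (3) = 2
row 2: |3| − (2) = 1
minimum over rows = 1 → strictly diagonally dominant (convergence guaranteed)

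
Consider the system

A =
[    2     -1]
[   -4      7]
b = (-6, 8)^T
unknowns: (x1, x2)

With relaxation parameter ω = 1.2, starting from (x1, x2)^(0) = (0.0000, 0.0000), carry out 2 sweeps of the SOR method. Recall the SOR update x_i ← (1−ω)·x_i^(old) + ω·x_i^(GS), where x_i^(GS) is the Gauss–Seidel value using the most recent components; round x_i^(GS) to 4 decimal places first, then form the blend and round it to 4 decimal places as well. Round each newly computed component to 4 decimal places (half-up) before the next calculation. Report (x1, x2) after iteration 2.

(-3.5383, -0.8354)

Iteration 1:
  x1: GS value = (-6 - (-1)·0.0000) / (2) = -3.0000;  x1 ← (1−ω)·0.0000 + ω·-3.0000 = -3.6000
  x2: GS value = (8 - (-4)·-3.6000) / (7) = -0.9143;  x2 ← (1−ω)·0.0000 + ω·-0.9143 = -1.0972
Iteration 2:
  x1: GS value = (-6 - (-1)·-1.0972) / (2) = -3.5486;  x1 ← (1−ω)·-3.6000 + ω·-3.5486 = -3.5383
  x2: GS value = (8 - (-4)·-3.5383) / (7) = -0.8790;  x2 ← (1−ω)·-1.0972 + ω·-0.8790 = -0.8354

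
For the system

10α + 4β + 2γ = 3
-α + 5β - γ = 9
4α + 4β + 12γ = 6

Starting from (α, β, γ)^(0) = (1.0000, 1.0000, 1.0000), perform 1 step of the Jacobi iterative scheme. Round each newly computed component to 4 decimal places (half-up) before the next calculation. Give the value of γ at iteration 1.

Iteration 1:
  α = (3 - (4)·1.0000 - (2)·1.0000) / (10) = -0.3000
  β = (9 - (-1)·1.0000 - (-1)·1.0000) / (5) = 2.2000
  γ = (6 - (4)·1.0000 - (4)·1.0000) / (12) = -0.1667

-0.1667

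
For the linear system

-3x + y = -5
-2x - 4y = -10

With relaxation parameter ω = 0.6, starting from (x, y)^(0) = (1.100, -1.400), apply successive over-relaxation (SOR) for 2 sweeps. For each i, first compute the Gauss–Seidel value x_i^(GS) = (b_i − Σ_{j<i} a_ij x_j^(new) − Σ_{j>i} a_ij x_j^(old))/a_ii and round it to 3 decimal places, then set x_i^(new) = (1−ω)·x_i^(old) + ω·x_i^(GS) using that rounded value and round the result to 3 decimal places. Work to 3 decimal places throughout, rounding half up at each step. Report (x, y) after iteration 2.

Iteration 1:
  x: GS value = (-5 - (1)·-1.400) / (-3) = 1.200;  x ← (1−ω)·1.100 + ω·1.200 = 1.160
  y: GS value = (-10 - (-2)·1.160) / (-4) = 1.920;  y ← (1−ω)·-1.400 + ω·1.920 = 0.592
Iteration 2:
  x: GS value = (-5 - (1)·0.592) / (-3) = 1.864;  x ← (1−ω)·1.160 + ω·1.864 = 1.582
  y: GS value = (-10 - (-2)·1.582) / (-4) = 1.709;  y ← (1−ω)·0.592 + ω·1.709 = 1.262

(1.582, 1.262)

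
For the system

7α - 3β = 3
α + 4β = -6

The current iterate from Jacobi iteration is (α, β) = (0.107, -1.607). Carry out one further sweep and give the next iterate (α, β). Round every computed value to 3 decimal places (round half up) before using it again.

One sweep:
  α = (3 - (-3)·-1.607) / (7) = -0.260
  β = (-6 - (1)·0.107) / (4) = -1.527

(-0.260, -1.527)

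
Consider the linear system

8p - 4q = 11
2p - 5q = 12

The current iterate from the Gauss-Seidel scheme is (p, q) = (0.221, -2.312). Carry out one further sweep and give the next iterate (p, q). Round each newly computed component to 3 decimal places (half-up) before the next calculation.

One sweep:
  p = (11 - (-4)·-2.312) / (8) = 0.219
  q = (12 - (2)·0.219) / (-5) = -2.312

(0.219, -2.312)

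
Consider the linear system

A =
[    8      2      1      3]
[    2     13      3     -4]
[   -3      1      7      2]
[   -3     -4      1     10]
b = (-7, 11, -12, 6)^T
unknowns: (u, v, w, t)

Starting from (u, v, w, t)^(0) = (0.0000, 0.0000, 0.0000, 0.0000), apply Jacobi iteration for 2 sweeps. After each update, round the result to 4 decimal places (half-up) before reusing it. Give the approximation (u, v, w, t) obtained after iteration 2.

(-1.0973, 1.5610, -2.3816, 0.8474)

Iteration 1:
  u = (-7 - (2)·0.0000 - (1)·0.0000 - (3)·0.0000) / (8) = -0.8750
  v = (11 - (2)·0.0000 - (3)·0.0000 - (-4)·0.0000) / (13) = 0.8462
  w = (-12 - (-3)·0.0000 - (1)·0.0000 - (2)·0.0000) / (7) = -1.7143
  t = (6 - (-3)·0.0000 - (-4)·0.0000 - (1)·0.0000) / (10) = 0.6000
Iteration 2:
  u = (-7 - (2)·0.8462 - (1)·-1.7143 - (3)·0.6000) / (8) = -1.0973
  v = (11 - (2)·-0.8750 - (3)·-1.7143 - (-4)·0.6000) / (13) = 1.5610
  w = (-12 - (-3)·-0.8750 - (1)·0.8462 - (2)·0.6000) / (7) = -2.3816
  t = (6 - (-3)·-0.8750 - (-4)·0.8462 - (1)·-1.7143) / (10) = 0.8474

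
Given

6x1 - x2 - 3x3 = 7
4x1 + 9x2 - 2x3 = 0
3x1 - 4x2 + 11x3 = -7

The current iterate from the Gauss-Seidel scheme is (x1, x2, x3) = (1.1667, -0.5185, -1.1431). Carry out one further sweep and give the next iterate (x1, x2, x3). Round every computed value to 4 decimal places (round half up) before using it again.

(0.5087, -0.4801, -0.9497)

One sweep:
  x1 = (7 - (-1)·-0.5185 - (-3)·-1.1431) / (6) = 0.5087
  x2 = (0 - (4)·0.5087 - (-2)·-1.1431) / (9) = -0.4801
  x3 = (-7 - (3)·0.5087 - (-4)·-0.4801) / (11) = -0.9497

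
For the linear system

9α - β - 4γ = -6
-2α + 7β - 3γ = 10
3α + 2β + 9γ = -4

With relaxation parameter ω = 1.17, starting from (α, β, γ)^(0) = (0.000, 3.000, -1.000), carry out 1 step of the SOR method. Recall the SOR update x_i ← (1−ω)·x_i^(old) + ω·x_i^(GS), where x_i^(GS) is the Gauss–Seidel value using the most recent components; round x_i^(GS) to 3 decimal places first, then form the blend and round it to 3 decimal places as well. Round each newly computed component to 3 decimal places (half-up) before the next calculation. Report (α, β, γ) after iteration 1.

(-0.910, 0.356, -0.087)

Iteration 1:
  α: GS value = (-6 - (-1)·3.000 - (-4)·-1.000) / (9) = -0.778;  α ← (1−ω)·0.000 + ω·-0.778 = -0.910
  β: GS value = (10 - (-2)·-0.910 - (-3)·-1.000) / (7) = 0.740;  β ← (1−ω)·3.000 + ω·0.740 = 0.356
  γ: GS value = (-4 - (3)·-0.910 - (2)·0.356) / (9) = -0.220;  γ ← (1−ω)·-1.000 + ω·-0.220 = -0.087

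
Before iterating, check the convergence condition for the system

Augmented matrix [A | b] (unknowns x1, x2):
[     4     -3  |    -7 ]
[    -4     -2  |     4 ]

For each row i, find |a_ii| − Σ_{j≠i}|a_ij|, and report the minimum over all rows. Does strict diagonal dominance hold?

row 1: |4| − (3) = 1
row 2: |-2| − (4) = -2
minimum over rows = -2 → not strictly diagonally dominant

-2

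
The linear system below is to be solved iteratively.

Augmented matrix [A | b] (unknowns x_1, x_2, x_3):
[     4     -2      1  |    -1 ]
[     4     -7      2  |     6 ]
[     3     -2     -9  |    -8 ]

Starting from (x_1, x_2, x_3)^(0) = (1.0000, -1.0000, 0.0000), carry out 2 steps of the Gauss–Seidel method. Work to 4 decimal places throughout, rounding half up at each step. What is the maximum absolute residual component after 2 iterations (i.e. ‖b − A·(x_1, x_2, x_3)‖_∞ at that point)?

0.2715

Iteration 1:
  x_1 = (-1 - (-2)·-1.0000 - (1)·0.0000) / (4) = -0.7500
  x_2 = (6 - (4)·-0.7500 - (2)·0.0000) / (-7) = -1.2857
  x_3 = (-8 - (3)·-0.7500 - (-2)·-1.2857) / (-9) = 0.9246
Iteration 2:
  x_1 = (-1 - (-2)·-1.2857 - (1)·0.9246) / (4) = -1.1240
  x_2 = (6 - (4)·-1.1240 - (2)·0.9246) / (-7) = -1.2353
  x_3 = (-8 - (3)·-1.1240 - (-2)·-1.2353) / (-9) = 0.7887
Residual b − A·x = (0.2367, 0.2715, -0.0003); ∞-norm = 0.2715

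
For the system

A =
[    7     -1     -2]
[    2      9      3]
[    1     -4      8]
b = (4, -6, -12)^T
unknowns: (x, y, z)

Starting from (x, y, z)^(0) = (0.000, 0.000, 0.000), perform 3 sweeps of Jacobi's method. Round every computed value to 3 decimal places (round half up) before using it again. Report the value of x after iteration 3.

-0.015

Iteration 1:
  x = (4 - (-1)·0.000 - (-2)·0.000) / (7) = 0.571
  y = (-6 - (2)·0.000 - (3)·0.000) / (9) = -0.667
  z = (-12 - (1)·0.000 - (-4)·0.000) / (8) = -1.500
Iteration 2:
  x = (4 - (-1)·-0.667 - (-2)·-1.500) / (7) = 0.048
  y = (-6 - (2)·0.571 - (3)·-1.500) / (9) = -0.294
  z = (-12 - (1)·0.571 - (-4)·-0.667) / (8) = -1.905
Iteration 3:
  x = (4 - (-1)·-0.294 - (-2)·-1.905) / (7) = -0.015
  y = (-6 - (2)·0.048 - (3)·-1.905) / (9) = -0.042
  z = (-12 - (1)·0.048 - (-4)·-0.294) / (8) = -1.653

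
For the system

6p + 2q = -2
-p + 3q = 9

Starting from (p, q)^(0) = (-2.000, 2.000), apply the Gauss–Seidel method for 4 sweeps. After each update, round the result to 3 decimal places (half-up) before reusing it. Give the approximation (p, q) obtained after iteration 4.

(-1.200, 2.600)

Iteration 1:
  p = (-2 - (2)·2.000) / (6) = -1.000
  q = (9 - (-1)·-1.000) / (3) = 2.667
Iteration 2:
  p = (-2 - (2)·2.667) / (6) = -1.222
  q = (9 - (-1)·-1.222) / (3) = 2.593
Iteration 3:
  p = (-2 - (2)·2.593) / (6) = -1.198
  q = (9 - (-1)·-1.198) / (3) = 2.601
Iteration 4:
  p = (-2 - (2)·2.601) / (6) = -1.200
  q = (9 - (-1)·-1.200) / (3) = 2.600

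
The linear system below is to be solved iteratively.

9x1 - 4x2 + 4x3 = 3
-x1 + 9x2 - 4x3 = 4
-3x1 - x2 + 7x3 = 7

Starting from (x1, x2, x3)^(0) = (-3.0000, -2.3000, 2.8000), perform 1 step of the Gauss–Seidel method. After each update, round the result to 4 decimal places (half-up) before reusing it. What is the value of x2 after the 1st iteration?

Iteration 1:
  x1 = (3 - (-4)·-2.3000 - (4)·2.8000) / (9) = -1.9333
  x2 = (4 - (-1)·-1.9333 - (-4)·2.8000) / (9) = 1.4741
  x3 = (7 - (-3)·-1.9333 - (-1)·1.4741) / (7) = 0.3820

1.4741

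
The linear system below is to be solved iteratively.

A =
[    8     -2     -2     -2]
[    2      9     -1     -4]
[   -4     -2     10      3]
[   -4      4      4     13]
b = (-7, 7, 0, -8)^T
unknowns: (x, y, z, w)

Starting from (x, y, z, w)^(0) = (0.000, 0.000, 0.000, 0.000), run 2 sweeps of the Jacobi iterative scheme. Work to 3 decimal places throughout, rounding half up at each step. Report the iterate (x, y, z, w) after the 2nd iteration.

Iteration 1:
  x = (-7 - (-2)·0.000 - (-2)·0.000 - (-2)·0.000) / (8) = -0.875
  y = (7 - (2)·0.000 - (-1)·0.000 - (-4)·0.000) / (9) = 0.778
  z = (0 - (-4)·0.000 - (-2)·0.000 - (3)·0.000) / (10) = 0.000
  w = (-8 - (-4)·0.000 - (4)·0.000 - (4)·0.000) / (13) = -0.615
Iteration 2:
  x = (-7 - (-2)·0.778 - (-2)·0.000 - (-2)·-0.615) / (8) = -0.834
  y = (7 - (2)·-0.875 - (-1)·0.000 - (-4)·-0.615) / (9) = 0.699
  z = (0 - (-4)·-0.875 - (-2)·0.778 - (3)·-0.615) / (10) = -0.010
  w = (-8 - (-4)·-0.875 - (4)·0.778 - (4)·0.000) / (13) = -1.124

(-0.834, 0.699, -0.010, -1.124)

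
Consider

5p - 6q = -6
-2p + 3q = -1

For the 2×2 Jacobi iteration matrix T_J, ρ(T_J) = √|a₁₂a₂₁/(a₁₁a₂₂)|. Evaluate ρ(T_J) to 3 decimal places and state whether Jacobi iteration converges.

0.894

a₁₂a₂₁/(a₁₁a₂₂) = (-6)·(-2) / ((5)·(3)) = 0.800000
ρ = √|0.800000| = √0.800000 = 0.894
ρ < 1, so Jacobi converges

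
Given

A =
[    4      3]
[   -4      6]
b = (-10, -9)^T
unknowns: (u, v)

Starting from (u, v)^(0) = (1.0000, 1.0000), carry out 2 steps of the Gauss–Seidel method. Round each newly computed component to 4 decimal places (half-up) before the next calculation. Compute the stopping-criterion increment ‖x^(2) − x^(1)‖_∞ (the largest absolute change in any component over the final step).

Iteration 1:
  u = (-10 - (3)·1.0000) / (4) = -3.2500
  v = (-9 - (-4)·-3.2500) / (6) = -3.6667
Iteration 2:
  u = (-10 - (3)·-3.6667) / (4) = 0.2500
  v = (-9 - (-4)·0.2500) / (6) = -1.3333
Change: (3.5000, 2.3334) → max |·| = 3.5000

3.5000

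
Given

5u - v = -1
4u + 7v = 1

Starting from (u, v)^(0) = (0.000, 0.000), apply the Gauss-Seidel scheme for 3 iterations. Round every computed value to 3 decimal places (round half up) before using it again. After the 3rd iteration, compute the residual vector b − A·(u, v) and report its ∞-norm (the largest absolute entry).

Iteration 1:
  u = (-1 - (-1)·0.000) / (5) = -0.200
  v = (1 - (4)·-0.200) / (7) = 0.257
Iteration 2:
  u = (-1 - (-1)·0.257) / (5) = -0.149
  v = (1 - (4)·-0.149) / (7) = 0.228
Iteration 3:
  u = (-1 - (-1)·0.228) / (5) = -0.154
  v = (1 - (4)·-0.154) / (7) = 0.231
Residual b − A·x = (0.001, -0.001); ∞-norm = 0.001

0.001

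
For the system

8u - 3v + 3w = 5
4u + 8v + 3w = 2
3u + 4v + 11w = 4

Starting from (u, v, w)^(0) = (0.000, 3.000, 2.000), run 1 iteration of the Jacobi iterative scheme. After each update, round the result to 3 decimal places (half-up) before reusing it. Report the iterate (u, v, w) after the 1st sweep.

(1.000, -0.500, -0.727)

Iteration 1:
  u = (5 - (-3)·3.000 - (3)·2.000) / (8) = 1.000
  v = (2 - (4)·0.000 - (3)·2.000) / (8) = -0.500
  w = (4 - (3)·0.000 - (4)·3.000) / (11) = -0.727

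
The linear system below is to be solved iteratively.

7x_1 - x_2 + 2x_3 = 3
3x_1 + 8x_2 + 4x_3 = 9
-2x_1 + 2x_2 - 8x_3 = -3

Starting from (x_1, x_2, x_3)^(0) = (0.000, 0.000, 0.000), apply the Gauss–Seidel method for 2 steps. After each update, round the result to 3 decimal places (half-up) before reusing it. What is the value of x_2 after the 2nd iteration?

0.713

Iteration 1:
  x_1 = (3 - (-1)·0.000 - (2)·0.000) / (7) = 0.429
  x_2 = (9 - (3)·0.429 - (4)·0.000) / (8) = 0.964
  x_3 = (-3 - (-2)·0.429 - (2)·0.964) / (-8) = 0.509
Iteration 2:
  x_1 = (3 - (-1)·0.964 - (2)·0.509) / (7) = 0.421
  x_2 = (9 - (3)·0.421 - (4)·0.509) / (8) = 0.713
  x_3 = (-3 - (-2)·0.421 - (2)·0.713) / (-8) = 0.448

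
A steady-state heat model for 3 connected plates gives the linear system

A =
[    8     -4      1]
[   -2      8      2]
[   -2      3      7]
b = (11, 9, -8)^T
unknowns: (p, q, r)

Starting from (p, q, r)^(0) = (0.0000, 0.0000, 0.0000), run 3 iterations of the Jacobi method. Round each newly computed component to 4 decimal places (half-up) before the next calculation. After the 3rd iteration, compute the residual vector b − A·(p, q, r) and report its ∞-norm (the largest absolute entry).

0.8624

Iteration 1:
  p = (11 - (-4)·0.0000 - (1)·0.0000) / (8) = 1.3750
  q = (9 - (-2)·0.0000 - (2)·0.0000) / (8) = 1.1250
  r = (-8 - (-2)·0.0000 - (3)·0.0000) / (7) = -1.1429
Iteration 2:
  p = (11 - (-4)·1.1250 - (1)·-1.1429) / (8) = 2.0804
  q = (9 - (-2)·1.3750 - (2)·-1.1429) / (8) = 1.7545
  r = (-8 - (-2)·1.3750 - (3)·1.1250) / (7) = -1.2321
Iteration 3:
  p = (11 - (-4)·1.7545 - (1)·-1.2321) / (8) = 2.4063
  q = (9 - (-2)·2.0804 - (2)·-1.2321) / (8) = 1.9531
  r = (-8 - (-2)·2.0804 - (3)·1.7545) / (7) = -1.3004
Residual b − A·x = (0.8624, 0.7886, 0.0561); ∞-norm = 0.8624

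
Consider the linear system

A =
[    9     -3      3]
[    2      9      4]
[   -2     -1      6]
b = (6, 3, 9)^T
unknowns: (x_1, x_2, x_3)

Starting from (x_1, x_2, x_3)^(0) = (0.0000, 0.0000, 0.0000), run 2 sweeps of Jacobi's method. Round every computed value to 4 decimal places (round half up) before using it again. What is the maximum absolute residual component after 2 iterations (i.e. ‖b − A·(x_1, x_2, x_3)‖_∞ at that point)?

3.2781

Iteration 1:
  x_1 = (6 - (-3)·0.0000 - (3)·0.0000) / (9) = 0.6667
  x_2 = (3 - (2)·0.0000 - (4)·0.0000) / (9) = 0.3333
  x_3 = (9 - (-2)·0.0000 - (-1)·0.0000) / (6) = 1.5000
Iteration 2:
  x_1 = (6 - (-3)·0.3333 - (3)·1.5000) / (9) = 0.2778
  x_2 = (3 - (2)·0.6667 - (4)·1.5000) / (9) = -0.4815
  x_3 = (9 - (-2)·0.6667 - (-1)·0.3333) / (6) = 1.7778
Residual b − A·x = (-3.2781, -0.3333, -1.5927); ∞-norm = 3.2781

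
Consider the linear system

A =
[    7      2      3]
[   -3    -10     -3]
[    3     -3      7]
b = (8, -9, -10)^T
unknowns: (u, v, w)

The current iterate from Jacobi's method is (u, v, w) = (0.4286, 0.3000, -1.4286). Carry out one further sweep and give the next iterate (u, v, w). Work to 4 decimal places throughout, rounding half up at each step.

(1.6694, 1.2000, -1.4837)

One sweep:
  u = (8 - (2)·0.3000 - (3)·-1.4286) / (7) = 1.6694
  v = (-9 - (-3)·0.4286 - (-3)·-1.4286) / (-10) = 1.2000
  w = (-10 - (3)·0.4286 - (-3)·0.3000) / (7) = -1.4837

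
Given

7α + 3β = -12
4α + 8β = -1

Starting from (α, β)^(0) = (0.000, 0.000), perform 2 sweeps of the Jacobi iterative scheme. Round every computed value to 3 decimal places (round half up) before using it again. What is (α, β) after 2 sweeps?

(-1.661, 0.732)

Iteration 1:
  α = (-12 - (3)·0.000) / (7) = -1.714
  β = (-1 - (4)·0.000) / (8) = -0.125
Iteration 2:
  α = (-12 - (3)·-0.125) / (7) = -1.661
  β = (-1 - (4)·-1.714) / (8) = 0.732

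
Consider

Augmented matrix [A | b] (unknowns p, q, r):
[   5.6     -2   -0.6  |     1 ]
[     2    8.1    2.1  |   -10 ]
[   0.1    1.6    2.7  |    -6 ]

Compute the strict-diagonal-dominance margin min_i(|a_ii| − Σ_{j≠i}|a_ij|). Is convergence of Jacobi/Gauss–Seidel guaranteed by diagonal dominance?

1

row 1: |5.6| − (2+0.6) = 3
row 2: |8.1| − (2+2.1) = 4
row 3: |2.7| − (0.1+1.6) = 1
minimum over rows = 1 → strictly diagonally dominant (convergence guaranteed)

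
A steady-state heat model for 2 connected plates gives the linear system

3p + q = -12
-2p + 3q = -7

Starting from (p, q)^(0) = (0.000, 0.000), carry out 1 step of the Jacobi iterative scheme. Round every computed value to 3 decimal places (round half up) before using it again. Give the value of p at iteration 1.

-4.000

Iteration 1:
  p = (-12 - (1)·0.000) / (3) = -4.000
  q = (-7 - (-2)·0.000) / (3) = -2.333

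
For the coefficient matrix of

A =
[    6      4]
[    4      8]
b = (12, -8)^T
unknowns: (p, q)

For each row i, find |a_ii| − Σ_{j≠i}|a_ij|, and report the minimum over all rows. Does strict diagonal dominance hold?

row 1: |6| − (4) = 2
row 2: |8| − (4) = 4
minimum over rows = 2 → strictly diagonally dominant (convergence guaranteed)

2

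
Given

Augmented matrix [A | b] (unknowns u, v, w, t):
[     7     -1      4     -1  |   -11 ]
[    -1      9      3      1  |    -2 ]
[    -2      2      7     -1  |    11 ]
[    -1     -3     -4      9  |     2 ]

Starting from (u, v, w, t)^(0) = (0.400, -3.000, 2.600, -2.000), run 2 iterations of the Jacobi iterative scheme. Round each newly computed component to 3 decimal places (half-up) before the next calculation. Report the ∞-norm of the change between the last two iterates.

1.468

Iteration 1:
  u = (-11 - (-1)·-3.000 - (4)·2.600 - (-1)·-2.000) / (7) = -3.771
  v = (-2 - (-1)·0.400 - (3)·2.600 - (1)·-2.000) / (9) = -0.822
  w = (11 - (-2)·0.400 - (2)·-3.000 - (-1)·-2.000) / (7) = 2.257
  t = (2 - (-1)·0.400 - (-3)·-3.000 - (-4)·2.600) / (9) = 0.422
Iteration 2:
  u = (-11 - (-1)·-0.822 - (4)·2.257 - (-1)·0.422) / (7) = -2.918
  v = (-2 - (-1)·-3.771 - (3)·2.257 - (1)·0.422) / (9) = -1.440
  w = (11 - (-2)·-3.771 - (2)·-0.822 - (-1)·0.422) / (7) = 0.789
  t = (2 - (-1)·-3.771 - (-3)·-0.822 - (-4)·2.257) / (9) = 0.532
Change: (0.853, -0.618, -1.468, 0.110) → max |·| = 1.468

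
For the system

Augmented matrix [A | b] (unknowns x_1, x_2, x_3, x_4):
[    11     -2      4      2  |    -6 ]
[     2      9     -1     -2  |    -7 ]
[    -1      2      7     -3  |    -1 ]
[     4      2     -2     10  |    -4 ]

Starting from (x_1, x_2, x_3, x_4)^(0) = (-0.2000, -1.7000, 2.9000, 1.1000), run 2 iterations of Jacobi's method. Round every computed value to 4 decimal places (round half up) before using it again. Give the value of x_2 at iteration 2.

-0.0885

Iteration 1:
  x_1 = (-6 - (-2)·-1.7000 - (4)·2.9000 - (2)·1.1000) / (11) = -2.1091
  x_2 = (-7 - (2)·-0.2000 - (-1)·2.9000 - (-2)·1.1000) / (9) = -0.1667
  x_3 = (-1 - (-1)·-0.2000 - (2)·-1.7000 - (-3)·1.1000) / (7) = 0.7857
  x_4 = (-4 - (4)·-0.2000 - (2)·-1.7000 - (-2)·2.9000) / (10) = 0.6000
Iteration 2:
  x_1 = (-6 - (-2)·-0.1667 - (4)·0.7857 - (2)·0.6000) / (11) = -0.9706
  x_2 = (-7 - (2)·-2.1091 - (-1)·0.7857 - (-2)·0.6000) / (9) = -0.0885
  x_3 = (-1 - (-1)·-2.1091 - (2)·-0.1667 - (-3)·0.6000) / (7) = -0.1394
  x_4 = (-4 - (4)·-2.1091 - (2)·-0.1667 - (-2)·0.7857) / (10) = 0.6341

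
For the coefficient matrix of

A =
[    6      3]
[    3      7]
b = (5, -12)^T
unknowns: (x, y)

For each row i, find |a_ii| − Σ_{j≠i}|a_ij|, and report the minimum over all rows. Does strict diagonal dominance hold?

row 1: |6| − (3) = 3
row 2: |7| − (3) = 4
minimum over rows = 3 → strictly diagonally dominant (convergence guaranteed)

3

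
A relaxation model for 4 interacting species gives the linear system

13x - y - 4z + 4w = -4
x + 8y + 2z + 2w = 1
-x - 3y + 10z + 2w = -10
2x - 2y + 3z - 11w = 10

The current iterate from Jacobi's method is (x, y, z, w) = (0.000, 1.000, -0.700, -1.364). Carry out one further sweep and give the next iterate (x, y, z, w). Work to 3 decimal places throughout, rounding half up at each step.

One sweep:
  x = (-4 - (-1)·1.000 - (-4)·-0.700 - (4)·-1.364) / (13) = -0.026
  y = (1 - (1)·0.000 - (2)·-0.700 - (2)·-1.364) / (8) = 0.641
  z = (-10 - (-1)·0.000 - (-3)·1.000 - (2)·-1.364) / (10) = -0.427
  w = (10 - (2)·0.000 - (-2)·1.000 - (3)·-0.700) / (-11) = -1.282

(-0.026, 0.641, -0.427, -1.282)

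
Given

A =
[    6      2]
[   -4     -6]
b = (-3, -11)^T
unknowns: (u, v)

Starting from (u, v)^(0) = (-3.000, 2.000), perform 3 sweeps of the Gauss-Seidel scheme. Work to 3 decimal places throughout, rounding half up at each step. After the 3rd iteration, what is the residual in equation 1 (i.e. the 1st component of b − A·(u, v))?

-0.058

Iteration 1:
  u = (-3 - (2)·2.000) / (6) = -1.167
  v = (-11 - (-4)·-1.167) / (-6) = 2.611
Iteration 2:
  u = (-3 - (2)·2.611) / (6) = -1.370
  v = (-11 - (-4)·-1.370) / (-6) = 2.747
Iteration 3:
  u = (-3 - (2)·2.747) / (6) = -1.416
  v = (-11 - (-4)·-1.416) / (-6) = 2.777
Residual b − A·x = (-0.058, -0.002)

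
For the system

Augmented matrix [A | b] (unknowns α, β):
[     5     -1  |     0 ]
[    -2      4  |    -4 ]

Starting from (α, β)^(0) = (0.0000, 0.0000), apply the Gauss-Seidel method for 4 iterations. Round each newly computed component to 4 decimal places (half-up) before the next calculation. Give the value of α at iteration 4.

Iteration 1:
  α = (0 - (-1)·0.0000) / (5) = 0.0000
  β = (-4 - (-2)·0.0000) / (4) = -1.0000
Iteration 2:
  α = (0 - (-1)·-1.0000) / (5) = -0.2000
  β = (-4 - (-2)·-0.2000) / (4) = -1.1000
Iteration 3:
  α = (0 - (-1)·-1.1000) / (5) = -0.2200
  β = (-4 - (-2)·-0.2200) / (4) = -1.1100
Iteration 4:
  α = (0 - (-1)·-1.1100) / (5) = -0.2220
  β = (-4 - (-2)·-0.2220) / (4) = -1.1110

-0.2220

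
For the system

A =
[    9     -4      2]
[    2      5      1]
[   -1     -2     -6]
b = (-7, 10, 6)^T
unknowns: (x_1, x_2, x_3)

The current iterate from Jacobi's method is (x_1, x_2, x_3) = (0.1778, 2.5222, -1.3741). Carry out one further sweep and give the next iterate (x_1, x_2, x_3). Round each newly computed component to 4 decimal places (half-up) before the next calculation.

(0.6486, 2.2037, -1.8704)

One sweep:
  x_1 = (-7 - (-4)·2.5222 - (2)·-1.3741) / (9) = 0.6486
  x_2 = (10 - (2)·0.1778 - (1)·-1.3741) / (5) = 2.2037
  x_3 = (6 - (-1)·0.1778 - (-2)·2.5222) / (-6) = -1.8704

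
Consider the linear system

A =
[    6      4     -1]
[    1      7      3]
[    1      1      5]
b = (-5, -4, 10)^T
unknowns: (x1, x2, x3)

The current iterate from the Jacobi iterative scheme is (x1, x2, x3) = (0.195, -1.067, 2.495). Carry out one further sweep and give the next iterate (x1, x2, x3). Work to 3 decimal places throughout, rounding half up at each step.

One sweep:
  x1 = (-5 - (4)·-1.067 - (-1)·2.495) / (6) = 0.294
  x2 = (-4 - (1)·0.195 - (3)·2.495) / (7) = -1.669
  x3 = (10 - (1)·0.195 - (1)·-1.067) / (5) = 2.174

(0.294, -1.669, 2.174)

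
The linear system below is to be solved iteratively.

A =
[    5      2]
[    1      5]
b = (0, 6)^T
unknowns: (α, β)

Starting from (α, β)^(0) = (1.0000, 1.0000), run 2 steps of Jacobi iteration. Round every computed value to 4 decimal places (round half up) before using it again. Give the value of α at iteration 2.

-0.4000

Iteration 1:
  α = (0 - (2)·1.0000) / (5) = -0.4000
  β = (6 - (1)·1.0000) / (5) = 1.0000
Iteration 2:
  α = (0 - (2)·1.0000) / (5) = -0.4000
  β = (6 - (1)·-0.4000) / (5) = 1.2800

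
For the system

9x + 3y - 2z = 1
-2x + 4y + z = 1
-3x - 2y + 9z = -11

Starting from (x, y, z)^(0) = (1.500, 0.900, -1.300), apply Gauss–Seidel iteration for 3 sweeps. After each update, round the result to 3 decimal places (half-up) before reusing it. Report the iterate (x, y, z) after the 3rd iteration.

Iteration 1:
  x = (1 - (3)·0.900 - (-2)·-1.300) / (9) = -0.478
  y = (1 - (-2)·-0.478 - (1)·-1.300) / (4) = 0.336
  z = (-11 - (-3)·-0.478 - (-2)·0.336) / (9) = -1.307
Iteration 2:
  x = (1 - (3)·0.336 - (-2)·-1.307) / (9) = -0.291
  y = (1 - (-2)·-0.291 - (1)·-1.307) / (4) = 0.431
  z = (-11 - (-3)·-0.291 - (-2)·0.431) / (9) = -1.223
Iteration 3:
  x = (1 - (3)·0.431 - (-2)·-1.223) / (9) = -0.304
  y = (1 - (-2)·-0.304 - (1)·-1.223) / (4) = 0.404
  z = (-11 - (-3)·-0.304 - (-2)·0.404) / (9) = -1.234

(-0.304, 0.404, -1.234)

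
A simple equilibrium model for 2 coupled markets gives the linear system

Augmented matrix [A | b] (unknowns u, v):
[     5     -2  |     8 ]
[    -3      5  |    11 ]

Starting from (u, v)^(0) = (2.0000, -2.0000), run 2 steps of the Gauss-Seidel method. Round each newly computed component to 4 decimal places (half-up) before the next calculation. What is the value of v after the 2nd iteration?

Iteration 1:
  u = (8 - (-2)·-2.0000) / (5) = 0.8000
  v = (11 - (-3)·0.8000) / (5) = 2.6800
Iteration 2:
  u = (8 - (-2)·2.6800) / (5) = 2.6720
  v = (11 - (-3)·2.6720) / (5) = 3.8032

3.8032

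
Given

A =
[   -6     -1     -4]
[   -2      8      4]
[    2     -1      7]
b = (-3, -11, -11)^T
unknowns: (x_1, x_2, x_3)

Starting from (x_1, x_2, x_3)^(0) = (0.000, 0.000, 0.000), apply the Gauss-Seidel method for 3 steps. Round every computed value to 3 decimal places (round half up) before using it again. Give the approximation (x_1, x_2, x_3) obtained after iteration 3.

(1.906, 0.164, -2.093)

Iteration 1:
  x_1 = (-3 - (-1)·0.000 - (-4)·0.000) / (-6) = 0.500
  x_2 = (-11 - (-2)·0.500 - (4)·0.000) / (8) = -1.250
  x_3 = (-11 - (2)·0.500 - (-1)·-1.250) / (7) = -1.893
Iteration 2:
  x_1 = (-3 - (-1)·-1.250 - (-4)·-1.893) / (-6) = 1.970
  x_2 = (-11 - (-2)·1.970 - (4)·-1.893) / (8) = 0.064
  x_3 = (-11 - (2)·1.970 - (-1)·0.064) / (7) = -2.125
Iteration 3:
  x_1 = (-3 - (-1)·0.064 - (-4)·-2.125) / (-6) = 1.906
  x_2 = (-11 - (-2)·1.906 - (4)·-2.125) / (8) = 0.164
  x_3 = (-11 - (2)·1.906 - (-1)·0.164) / (7) = -2.093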